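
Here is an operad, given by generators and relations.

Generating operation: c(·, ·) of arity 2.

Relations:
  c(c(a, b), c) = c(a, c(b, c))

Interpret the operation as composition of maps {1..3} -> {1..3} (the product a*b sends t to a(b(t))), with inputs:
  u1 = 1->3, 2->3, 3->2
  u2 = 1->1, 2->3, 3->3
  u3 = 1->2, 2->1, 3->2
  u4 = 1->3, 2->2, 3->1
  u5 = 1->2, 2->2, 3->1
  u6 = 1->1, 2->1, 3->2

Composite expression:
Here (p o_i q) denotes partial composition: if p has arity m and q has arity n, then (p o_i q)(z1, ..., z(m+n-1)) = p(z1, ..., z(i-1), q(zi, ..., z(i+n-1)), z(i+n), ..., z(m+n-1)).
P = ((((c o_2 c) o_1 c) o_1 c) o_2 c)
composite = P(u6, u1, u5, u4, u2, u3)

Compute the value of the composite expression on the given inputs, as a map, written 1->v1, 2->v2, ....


1->2, 2->2, 3->2

c(u1, u5) = 1->3, 2->3, 3->3
c(u6, c(u1, u5)) = 1->2, 2->2, 3->2
c(c(u6, c(u1, u5)), u4) = 1->2, 2->2, 3->2
c(u2, u3) = 1->3, 2->1, 3->3
c(c(c(u6, c(u1, u5)), u4), c(u2, u3)) = 1->2, 2->2, 3->2


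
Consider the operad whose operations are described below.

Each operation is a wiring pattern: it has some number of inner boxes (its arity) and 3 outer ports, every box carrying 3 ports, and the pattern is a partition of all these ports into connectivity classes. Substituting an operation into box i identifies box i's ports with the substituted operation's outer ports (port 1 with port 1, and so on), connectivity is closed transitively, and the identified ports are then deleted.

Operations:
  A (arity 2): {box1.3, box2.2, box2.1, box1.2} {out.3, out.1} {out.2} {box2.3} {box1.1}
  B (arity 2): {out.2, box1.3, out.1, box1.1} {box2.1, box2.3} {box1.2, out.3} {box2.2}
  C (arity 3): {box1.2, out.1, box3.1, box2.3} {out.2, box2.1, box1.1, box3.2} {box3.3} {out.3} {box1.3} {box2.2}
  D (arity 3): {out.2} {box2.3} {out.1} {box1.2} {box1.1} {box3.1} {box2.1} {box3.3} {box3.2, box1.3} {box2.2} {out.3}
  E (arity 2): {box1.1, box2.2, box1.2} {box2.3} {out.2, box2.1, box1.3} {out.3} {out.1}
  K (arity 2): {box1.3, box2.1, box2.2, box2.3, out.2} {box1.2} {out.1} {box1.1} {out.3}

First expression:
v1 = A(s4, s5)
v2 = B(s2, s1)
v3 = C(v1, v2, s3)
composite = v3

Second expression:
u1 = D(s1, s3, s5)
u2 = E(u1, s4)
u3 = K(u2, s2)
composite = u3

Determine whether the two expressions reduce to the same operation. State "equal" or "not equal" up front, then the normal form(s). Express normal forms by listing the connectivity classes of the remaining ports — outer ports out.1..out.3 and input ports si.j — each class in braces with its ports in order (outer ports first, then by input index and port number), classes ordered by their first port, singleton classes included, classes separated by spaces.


Normal form of the first expression: {out.1, s2.2, s3.1} {out.2, s2.1, s2.3, s3.2} {out.3} {s1.1, s1.3} {s1.2} {s3.3} {s4.1} {s4.2, s4.3, s5.1, s5.2} {s5.3}
Normal form of the second expression: {out.1} {out.2, s2.1, s2.2, s2.3} {out.3} {s1.1} {s1.2} {s1.3, s5.2} {s3.1} {s3.2} {s3.3} {s4.1} {s4.2} {s4.3} {s5.1} {s5.3}
Distinct normal forms: not equal.

not equal; first: {out.1, s2.2, s3.1} {out.2, s2.1, s2.3, s3.2} {out.3} {s1.1, s1.3} {s1.2} {s3.3} {s4.1} {s4.2, s4.3, s5.1, s5.2} {s5.3}; second: {out.1} {out.2, s2.1, s2.2, s2.3} {out.3} {s1.1} {s1.2} {s1.3, s5.2} {s3.1} {s3.2} {s3.3} {s4.1} {s4.2} {s4.3} {s5.1} {s5.3}


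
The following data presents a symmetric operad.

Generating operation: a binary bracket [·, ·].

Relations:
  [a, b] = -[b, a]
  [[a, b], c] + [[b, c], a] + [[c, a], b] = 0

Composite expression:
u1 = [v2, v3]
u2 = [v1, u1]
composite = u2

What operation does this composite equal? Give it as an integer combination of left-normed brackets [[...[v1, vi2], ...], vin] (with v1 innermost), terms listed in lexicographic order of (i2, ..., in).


[[v1, v2], v3] - [[v1, v3], v2]

Skip Jacobi rewriting: expand, keep v1-initial words, read off terms.
Composite bracket: [v1, [v2, v3]]
Expanding via [a, b] = ab - ba: 4 signed words (2^2 = 4).
Keep just the words that open with v1:
  the word v1v2v3 carries sign +1 and contributes +[[v1, v2], v3]
  the word v1v3v2 carries sign -1 and contributes -[[v1, v3], v2]


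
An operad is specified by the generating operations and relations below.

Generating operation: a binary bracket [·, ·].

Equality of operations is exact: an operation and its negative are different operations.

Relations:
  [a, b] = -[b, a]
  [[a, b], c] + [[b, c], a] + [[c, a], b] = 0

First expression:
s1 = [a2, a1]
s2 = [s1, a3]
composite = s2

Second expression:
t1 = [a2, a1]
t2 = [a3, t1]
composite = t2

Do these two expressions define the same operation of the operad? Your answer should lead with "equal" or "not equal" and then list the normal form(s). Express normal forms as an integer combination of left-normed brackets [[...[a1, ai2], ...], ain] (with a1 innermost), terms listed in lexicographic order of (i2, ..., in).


In normal form, the first expression is -[[a1, a2], a3]
In normal form, the second expression is [[a1, a2], a3]
No match — not equal.

not equal; the first gives -[[a1, a2], a3] and the second [[a1, a2], a3]


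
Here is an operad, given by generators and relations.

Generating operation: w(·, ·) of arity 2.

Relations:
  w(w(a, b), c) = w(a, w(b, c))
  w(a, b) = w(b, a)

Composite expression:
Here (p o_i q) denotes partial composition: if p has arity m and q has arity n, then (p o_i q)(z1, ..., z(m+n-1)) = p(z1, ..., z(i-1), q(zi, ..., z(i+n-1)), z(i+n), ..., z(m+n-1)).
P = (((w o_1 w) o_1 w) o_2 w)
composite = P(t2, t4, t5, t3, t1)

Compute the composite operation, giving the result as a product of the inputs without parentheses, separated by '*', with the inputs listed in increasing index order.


t1 * t2 * t3 * t4 * t5

Any arrangement under w is one operation, so sort the t-inputs.
w(t4, t5) unparenthesizes to t4 * t5
w(t2, w(t4, t5)) unparenthesizes to t2 * t4 * t5
w(w(t2, w(t4, t5)), t3) unparenthesizes to t2 * t4 * t5 * t3
w(w(w(t2, w(t4, t5)), t3), t1) unparenthesizes to t2 * t4 * t5 * t3 * t1
putting the inputs in ascending order: t1 * t2 * t3 * t4 * t5


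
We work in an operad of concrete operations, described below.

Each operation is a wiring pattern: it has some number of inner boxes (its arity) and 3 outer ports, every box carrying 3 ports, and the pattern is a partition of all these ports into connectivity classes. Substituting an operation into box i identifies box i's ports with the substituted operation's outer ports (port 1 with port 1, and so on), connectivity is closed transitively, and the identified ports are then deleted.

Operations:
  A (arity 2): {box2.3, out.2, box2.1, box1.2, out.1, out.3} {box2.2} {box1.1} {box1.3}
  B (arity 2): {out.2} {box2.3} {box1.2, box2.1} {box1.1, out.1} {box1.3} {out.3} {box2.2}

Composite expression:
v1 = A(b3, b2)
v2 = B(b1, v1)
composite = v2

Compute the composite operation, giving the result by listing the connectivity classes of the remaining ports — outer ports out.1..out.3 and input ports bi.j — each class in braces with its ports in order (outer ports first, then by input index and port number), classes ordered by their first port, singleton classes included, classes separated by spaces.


{out.1, b1.1} {out.2} {out.3} {b1.2, b2.1, b2.3, b3.2} {b1.3} {b2.2} {b3.1} {b3.3}

Substituting into B glues patterns; closure does the rest.
stage A: inputs (b3, b2), connectivity {out.1, out.2, out.3, b2.1, b2.3, b3.2} {b2.2} {b3.1} {b3.3}, out.j its boundary
stage B: inputs (b1, b3, b2), connectivity {out.1, b1.1} {out.2} {out.3} {b1.2, b2.1, b2.3, b3.2} {b1.3} {b2.2} {b3.1} {b3.3}, out.j its boundary


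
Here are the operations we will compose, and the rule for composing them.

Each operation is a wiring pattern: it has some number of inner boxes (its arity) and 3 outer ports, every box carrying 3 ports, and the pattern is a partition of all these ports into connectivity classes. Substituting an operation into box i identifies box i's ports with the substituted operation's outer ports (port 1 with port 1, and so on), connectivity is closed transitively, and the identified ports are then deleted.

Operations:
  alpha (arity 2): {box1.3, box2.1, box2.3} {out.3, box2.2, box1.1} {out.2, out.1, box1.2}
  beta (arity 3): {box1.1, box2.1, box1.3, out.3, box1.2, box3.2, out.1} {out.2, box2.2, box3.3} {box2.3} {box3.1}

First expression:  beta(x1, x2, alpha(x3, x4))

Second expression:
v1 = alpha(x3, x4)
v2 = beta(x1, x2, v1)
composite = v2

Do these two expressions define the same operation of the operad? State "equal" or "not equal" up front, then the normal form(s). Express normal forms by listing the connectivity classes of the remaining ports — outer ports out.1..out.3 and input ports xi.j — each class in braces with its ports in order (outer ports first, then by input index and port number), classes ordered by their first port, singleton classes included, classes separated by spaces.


equal: each reduces to {out.1, out.3, x1.1, x1.2, x1.3, x2.1, x3.2} {out.2, x2.2, x3.1, x4.2} {x2.3} {x3.3, x4.1, x4.3}

Normal form of the first expression: {out.1, out.3, x1.1, x1.2, x1.3, x2.1, x3.2} {out.2, x2.2, x3.1, x4.2} {x2.3} {x3.3, x4.1, x4.3}
Normal form of the second expression: {out.1, out.3, x1.1, x1.2, x1.3, x2.1, x3.2} {out.2, x2.2, x3.1, x4.2} {x2.3} {x3.3, x4.1, x4.3}
Both agree, so they are equal.


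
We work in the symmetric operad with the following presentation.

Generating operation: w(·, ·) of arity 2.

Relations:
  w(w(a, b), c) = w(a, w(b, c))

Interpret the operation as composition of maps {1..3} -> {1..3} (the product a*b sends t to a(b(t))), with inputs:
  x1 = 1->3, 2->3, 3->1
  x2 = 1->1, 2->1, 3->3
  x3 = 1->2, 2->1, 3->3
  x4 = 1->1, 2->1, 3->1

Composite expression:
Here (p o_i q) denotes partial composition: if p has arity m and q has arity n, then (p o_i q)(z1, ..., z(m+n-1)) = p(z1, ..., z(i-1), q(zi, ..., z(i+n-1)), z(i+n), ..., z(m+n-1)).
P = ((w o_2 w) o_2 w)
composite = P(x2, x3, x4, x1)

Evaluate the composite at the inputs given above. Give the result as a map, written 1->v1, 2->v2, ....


w(x3, x4) = 1->2, 2->2, 3->2
w(w(x3, x4), x1) = 1->2, 2->2, 3->2
w(x2, w(w(x3, x4), x1)) = 1->1, 2->1, 3->1

1->1, 2->1, 3->1


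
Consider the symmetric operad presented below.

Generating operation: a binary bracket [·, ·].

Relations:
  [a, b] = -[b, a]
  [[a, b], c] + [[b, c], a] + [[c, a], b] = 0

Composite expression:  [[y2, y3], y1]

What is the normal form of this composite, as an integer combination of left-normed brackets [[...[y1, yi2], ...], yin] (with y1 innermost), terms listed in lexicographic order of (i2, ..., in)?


-[[y1, y2], y3] + [[y1, y3], y2]


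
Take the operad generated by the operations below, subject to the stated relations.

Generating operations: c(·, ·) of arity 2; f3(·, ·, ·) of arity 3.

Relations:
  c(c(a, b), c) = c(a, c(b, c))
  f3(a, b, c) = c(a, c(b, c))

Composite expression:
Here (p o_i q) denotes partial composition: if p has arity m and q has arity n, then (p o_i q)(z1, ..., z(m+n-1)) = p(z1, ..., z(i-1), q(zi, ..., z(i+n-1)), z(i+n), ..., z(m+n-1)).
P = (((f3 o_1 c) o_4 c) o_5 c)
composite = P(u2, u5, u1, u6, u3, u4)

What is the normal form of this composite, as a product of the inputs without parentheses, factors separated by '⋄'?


u2 ⋄ u5 ⋄ u1 ⋄ u6 ⋄ u3 ⋄ u4


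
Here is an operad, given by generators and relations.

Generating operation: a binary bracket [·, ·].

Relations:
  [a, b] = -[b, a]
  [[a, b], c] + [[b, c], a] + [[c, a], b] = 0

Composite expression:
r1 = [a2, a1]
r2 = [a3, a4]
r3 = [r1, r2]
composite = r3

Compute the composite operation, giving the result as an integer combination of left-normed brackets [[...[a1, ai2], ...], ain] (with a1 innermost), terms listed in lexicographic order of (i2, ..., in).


In the tensor algebra, words opening a1 carry the a1-anchored form.
Composite bracket: [[a2, a1], [a3, a4]]
Under [a, b] = ab - ba we get 8 signed associative words (2^3 = 8).
Collect the words opening with a1:
  word a1a2a3a4 has sign -1, contributing -[[[a1, a2], a3], a4]
  word a1a2a4a3 has sign +1, contributing +[[[a1, a2], a4], a3]

-[[[a1, a2], a3], a4] + [[[a1, a2], a4], a3]


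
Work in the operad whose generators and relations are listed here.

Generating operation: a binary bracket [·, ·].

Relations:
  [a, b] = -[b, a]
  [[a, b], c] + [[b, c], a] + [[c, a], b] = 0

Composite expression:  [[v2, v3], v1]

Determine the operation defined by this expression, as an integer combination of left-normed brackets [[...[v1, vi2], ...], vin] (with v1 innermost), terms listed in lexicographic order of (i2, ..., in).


-[[v1, v2], v3] + [[v1, v3], v2]

Expand each bracket as ab - ba; the v1-initial words give the coefficients.
Composite bracket: [[v2, v3], v1]
Under [a, b] = ab - ba we get 4 signed associative words (2^2 = 4).
Words beginning with v1 determine it all:
  sign of v1v2v3 is -1, so it contributes -[[v1, v2], v3]
  sign of v1v3v2 is +1, so it contributes +[[v1, v3], v2]


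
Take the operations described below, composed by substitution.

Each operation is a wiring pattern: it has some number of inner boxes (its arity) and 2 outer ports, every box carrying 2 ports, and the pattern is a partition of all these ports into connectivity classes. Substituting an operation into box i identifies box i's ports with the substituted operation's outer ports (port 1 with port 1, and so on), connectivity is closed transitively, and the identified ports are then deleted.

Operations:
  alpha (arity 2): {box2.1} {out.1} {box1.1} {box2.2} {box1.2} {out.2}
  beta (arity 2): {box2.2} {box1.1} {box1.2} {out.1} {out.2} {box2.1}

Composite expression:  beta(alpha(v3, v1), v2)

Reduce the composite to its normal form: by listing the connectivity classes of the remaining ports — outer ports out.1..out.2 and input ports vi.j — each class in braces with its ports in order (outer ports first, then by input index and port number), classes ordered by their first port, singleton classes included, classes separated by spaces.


{out.1} {out.2} {v1.1} {v1.2} {v2.1} {v2.2} {v3.1} {v3.2}

Two ports join when wires chain via beta-identified ports.
through alpha, on inputs (v3, v1): {out.1} {out.2} {v1.1} {v1.2} {v3.1} {v3.2} (out.j = stage outer ports)
through beta, on inputs (v3, v1, v2): {out.1} {out.2} {v1.1} {v1.2} {v2.1} {v2.2} {v3.1} {v3.2} (out.j = stage outer ports)


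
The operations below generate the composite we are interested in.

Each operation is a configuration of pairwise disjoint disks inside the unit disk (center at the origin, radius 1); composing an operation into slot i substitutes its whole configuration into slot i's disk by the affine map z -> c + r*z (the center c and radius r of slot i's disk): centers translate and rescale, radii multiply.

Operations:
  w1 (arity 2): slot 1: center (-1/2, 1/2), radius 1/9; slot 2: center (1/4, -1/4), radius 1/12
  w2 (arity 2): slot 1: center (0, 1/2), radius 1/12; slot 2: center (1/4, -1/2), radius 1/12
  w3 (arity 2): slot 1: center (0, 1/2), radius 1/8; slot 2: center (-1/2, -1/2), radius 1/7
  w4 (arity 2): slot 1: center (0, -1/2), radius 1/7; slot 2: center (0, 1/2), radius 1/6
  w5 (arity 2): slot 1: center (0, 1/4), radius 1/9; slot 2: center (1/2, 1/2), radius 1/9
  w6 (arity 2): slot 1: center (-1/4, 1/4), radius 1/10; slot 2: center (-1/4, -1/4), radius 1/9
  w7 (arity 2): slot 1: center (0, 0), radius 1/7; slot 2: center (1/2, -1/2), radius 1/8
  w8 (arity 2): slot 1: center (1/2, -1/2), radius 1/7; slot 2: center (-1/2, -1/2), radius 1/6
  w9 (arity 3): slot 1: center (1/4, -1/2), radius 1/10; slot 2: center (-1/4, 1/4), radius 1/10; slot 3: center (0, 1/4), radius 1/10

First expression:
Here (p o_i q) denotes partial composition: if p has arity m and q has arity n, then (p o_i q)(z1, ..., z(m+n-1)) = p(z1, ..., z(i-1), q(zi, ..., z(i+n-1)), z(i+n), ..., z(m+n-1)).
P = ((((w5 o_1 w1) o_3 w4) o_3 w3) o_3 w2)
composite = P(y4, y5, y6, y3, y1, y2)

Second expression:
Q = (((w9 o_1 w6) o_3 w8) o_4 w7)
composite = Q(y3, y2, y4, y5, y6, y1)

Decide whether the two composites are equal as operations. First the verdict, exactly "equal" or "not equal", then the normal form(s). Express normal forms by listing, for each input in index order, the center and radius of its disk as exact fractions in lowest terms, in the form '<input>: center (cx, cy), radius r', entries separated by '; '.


not equal; first: y1: center (31/63, 55/126), radius 1/441; y2: center (1/2, 5/9), radius 1/54; y3: center (1009/2016, 65/144), radius 1/6048; y4: center (-1/18, 11/36), radius 1/81; y5: center (1/36, 2/9), radius 1/108; y6: center (1/2, 457/1008), radius 1/6048; second: y1: center (0, 1/4), radius 1/10; y2: center (9/40, -21/40), radius 1/90; y3: center (9/40, -19/40), radius 1/100; y4: center (-1/5, 1/5), radius 1/70; y5: center (-3/10, 1/5), radius 1/420; y6: center (-7/24, 23/120), radius 1/480

Reducing the first expression gives y1: center (31/63, 55/126), radius 1/441; y2: center (1/2, 5/9), radius 1/54; y3: center (1009/2016, 65/144), radius 1/6048; y4: center (-1/18, 11/36), radius 1/81; y5: center (1/36, 2/9), radius 1/108; y6: center (1/2, 457/1008), radius 1/6048
Reducing the second expression gives y1: center (0, 1/4), radius 1/10; y2: center (9/40, -21/40), radius 1/90; y3: center (9/40, -19/40), radius 1/100; y4: center (-1/5, 1/5), radius 1/70; y5: center (-3/10, 1/5), radius 1/420; y6: center (-7/24, 23/120), radius 1/480
Distinct normal forms: not equal.


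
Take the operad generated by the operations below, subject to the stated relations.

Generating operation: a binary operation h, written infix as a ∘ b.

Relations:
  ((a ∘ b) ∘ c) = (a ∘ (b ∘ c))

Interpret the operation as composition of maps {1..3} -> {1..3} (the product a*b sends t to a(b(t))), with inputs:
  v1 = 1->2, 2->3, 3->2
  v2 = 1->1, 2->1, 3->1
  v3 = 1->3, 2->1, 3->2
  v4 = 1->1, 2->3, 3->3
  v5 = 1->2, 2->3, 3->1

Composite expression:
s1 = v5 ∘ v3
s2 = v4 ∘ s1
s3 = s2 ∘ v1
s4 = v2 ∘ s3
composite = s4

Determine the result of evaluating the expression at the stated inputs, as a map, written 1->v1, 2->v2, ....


1->1, 2->1, 3->1

(v5 ∘ v3) = 1->1, 2->2, 3->3
(v4 ∘ (v5 ∘ v3)) = 1->1, 2->3, 3->3
((v4 ∘ (v5 ∘ v3)) ∘ v1) = 1->3, 2->3, 3->3
(v2 ∘ ((v4 ∘ (v5 ∘ v3)) ∘ v1)) = 1->1, 2->1, 3->1


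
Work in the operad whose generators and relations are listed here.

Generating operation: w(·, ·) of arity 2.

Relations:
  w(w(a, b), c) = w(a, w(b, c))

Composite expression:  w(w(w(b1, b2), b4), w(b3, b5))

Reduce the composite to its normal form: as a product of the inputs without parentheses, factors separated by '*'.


All parenthesizations of w agree; list the b-inputs left to right.
w(b1, b2) spells out as b1 * b2
w(w(b1, b2), b4) spells out as b1 * b2 * b4
w(b3, b5) spells out as b3 * b5
w(w(w(b1, b2), b4), w(b3, b5)) spells out as b1 * b2 * b4 * b3 * b5

b1 * b2 * b4 * b3 * b5


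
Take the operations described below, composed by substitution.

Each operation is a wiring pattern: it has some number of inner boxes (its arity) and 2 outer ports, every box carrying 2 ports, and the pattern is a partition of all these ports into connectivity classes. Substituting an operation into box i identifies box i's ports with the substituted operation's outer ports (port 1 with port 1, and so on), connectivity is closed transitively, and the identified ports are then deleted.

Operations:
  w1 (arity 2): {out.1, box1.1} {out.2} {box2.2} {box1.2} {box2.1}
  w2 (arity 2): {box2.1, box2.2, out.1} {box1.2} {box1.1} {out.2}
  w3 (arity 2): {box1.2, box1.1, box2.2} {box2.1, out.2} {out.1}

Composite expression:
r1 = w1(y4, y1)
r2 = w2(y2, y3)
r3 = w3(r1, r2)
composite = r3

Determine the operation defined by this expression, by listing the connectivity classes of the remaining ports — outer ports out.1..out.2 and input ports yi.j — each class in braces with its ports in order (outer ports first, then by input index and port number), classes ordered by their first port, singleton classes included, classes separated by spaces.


{out.1} {out.2, y3.1, y3.2} {y1.1} {y1.2} {y2.1} {y2.2} {y4.1} {y4.2}

Reachability decides: close wires over w3-identified ports.
composing w1 on (y4, y1), with out.j its own outer ports: {out.1, y4.1} {out.2} {y1.1} {y1.2} {y4.2}
composing w2 on (y2, y3), with out.j its own outer ports: {out.1, y3.1, y3.2} {out.2} {y2.1} {y2.2}
composing w3 on (y4, y1, y2, y3), with out.j its own outer ports: {out.1} {out.2, y3.1, y3.2} {y1.1} {y1.2} {y2.1} {y2.2} {y4.1} {y4.2}


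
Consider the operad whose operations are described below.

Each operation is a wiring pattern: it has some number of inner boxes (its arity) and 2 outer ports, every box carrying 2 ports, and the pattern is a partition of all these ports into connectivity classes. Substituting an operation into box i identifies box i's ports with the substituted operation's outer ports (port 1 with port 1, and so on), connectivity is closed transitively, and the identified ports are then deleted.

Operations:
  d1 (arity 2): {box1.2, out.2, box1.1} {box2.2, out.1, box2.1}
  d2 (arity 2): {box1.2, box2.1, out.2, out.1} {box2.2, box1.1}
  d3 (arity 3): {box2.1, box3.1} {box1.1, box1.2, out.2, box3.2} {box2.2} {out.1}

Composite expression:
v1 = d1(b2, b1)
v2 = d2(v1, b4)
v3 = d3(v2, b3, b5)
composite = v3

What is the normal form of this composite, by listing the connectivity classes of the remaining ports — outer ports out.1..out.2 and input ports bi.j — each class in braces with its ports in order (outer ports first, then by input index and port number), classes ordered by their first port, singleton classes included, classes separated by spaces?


Treat the ports identified at d3 as solder joints: merge, then drop.
the subtree at d1 composes to {out.1, b1.1, b1.2} {out.2, b2.1, b2.2} on (b2, b1); out.j = own outer ports
the subtree at d2 composes to {out.1, out.2, b2.1, b2.2, b4.1} {b1.1, b1.2, b4.2} on (b2, b1, b4); out.j = own outer ports
the subtree at d3 composes to {out.1} {out.2, b2.1, b2.2, b4.1, b5.2} {b1.1, b1.2, b4.2} {b3.1, b5.1} {b3.2} on (b2, b1, b4, b3, b5); out.j = own outer ports

{out.1} {out.2, b2.1, b2.2, b4.1, b5.2} {b1.1, b1.2, b4.2} {b3.1, b5.1} {b3.2}


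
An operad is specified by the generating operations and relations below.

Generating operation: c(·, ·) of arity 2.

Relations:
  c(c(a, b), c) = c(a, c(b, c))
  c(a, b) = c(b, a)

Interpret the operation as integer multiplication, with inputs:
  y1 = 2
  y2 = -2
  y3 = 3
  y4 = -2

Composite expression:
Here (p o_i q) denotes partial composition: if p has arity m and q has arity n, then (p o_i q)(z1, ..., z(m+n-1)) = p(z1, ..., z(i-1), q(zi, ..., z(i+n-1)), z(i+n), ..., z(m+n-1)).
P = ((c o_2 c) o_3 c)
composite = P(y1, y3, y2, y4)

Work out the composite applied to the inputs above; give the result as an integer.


24


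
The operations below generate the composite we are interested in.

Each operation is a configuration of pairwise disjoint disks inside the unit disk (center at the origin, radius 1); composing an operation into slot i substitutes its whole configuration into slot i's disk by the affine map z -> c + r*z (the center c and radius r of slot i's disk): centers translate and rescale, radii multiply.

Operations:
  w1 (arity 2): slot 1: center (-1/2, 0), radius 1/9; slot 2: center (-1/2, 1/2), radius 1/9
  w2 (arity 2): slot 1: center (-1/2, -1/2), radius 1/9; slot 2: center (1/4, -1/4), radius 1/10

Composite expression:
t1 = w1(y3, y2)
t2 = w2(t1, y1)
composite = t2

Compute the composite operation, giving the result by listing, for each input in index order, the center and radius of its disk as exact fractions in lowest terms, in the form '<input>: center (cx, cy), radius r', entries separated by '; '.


y1: center (1/4, -1/4), radius 1/10; y2: center (-5/9, -4/9), radius 1/81; y3: center (-5/9, -1/2), radius 1/81

Nesting under w2 composes maps z -> c + r*z down each y-path.
tracing y3 down its 2-map path: center (-5/9, -1/2), radius 1/81
tracing y2 down its 2-map path: center (-5/9, -4/9), radius 1/81
tracing y1 down its 1-map path: center (1/4, -1/4), radius 1/10


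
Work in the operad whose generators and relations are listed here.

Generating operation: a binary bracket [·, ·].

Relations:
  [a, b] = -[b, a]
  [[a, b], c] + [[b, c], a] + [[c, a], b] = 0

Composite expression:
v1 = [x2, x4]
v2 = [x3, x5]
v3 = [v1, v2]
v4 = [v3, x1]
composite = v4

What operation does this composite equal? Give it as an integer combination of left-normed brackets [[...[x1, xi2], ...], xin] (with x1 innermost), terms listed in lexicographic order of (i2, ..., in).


-[[[[x1, x2], x4], x3], x5] + [[[[x1, x2], x4], x5], x3] + [[[[x1, x3], x5], x2], x4] - [[[[x1, x3], x5], x4], x2] + [[[[x1, x4], x2], x3], x5] - [[[[x1, x4], x2], x5], x3] - [[[[x1, x5], x3], x2], x4] + [[[[x1, x5], x3], x4], x2]

Skip Jacobi rewriting: expand, keep x1-initial words, read off terms.
Composite bracket: [[[x2, x4], [x3, x5]], x1]
Expanding via [a, b] = ab - ba: 16 signed words (2^4 = 16).
Collect the words opening with x1:
  from x1x2x4x3x5, sign -1: term -[[[[x1, x2], x4], x3], x5]
  from x1x2x4x5x3, sign +1: term +[[[[x1, x2], x4], x5], x3]
  from x1x3x5x2x4, sign +1: term +[[[[x1, x3], x5], x2], x4]
  from x1x3x5x4x2, sign -1: term -[[[[x1, x3], x5], x4], x2]
  from x1x4x2x3x5, sign +1: term +[[[[x1, x4], x2], x3], x5]
  from x1x4x2x5x3, sign -1: term -[[[[x1, x4], x2], x5], x3]
  from x1x5x3x2x4, sign -1: term -[[[[x1, x5], x3], x2], x4]
  from x1x5x3x4x2, sign +1: term +[[[[x1, x5], x3], x4], x2]


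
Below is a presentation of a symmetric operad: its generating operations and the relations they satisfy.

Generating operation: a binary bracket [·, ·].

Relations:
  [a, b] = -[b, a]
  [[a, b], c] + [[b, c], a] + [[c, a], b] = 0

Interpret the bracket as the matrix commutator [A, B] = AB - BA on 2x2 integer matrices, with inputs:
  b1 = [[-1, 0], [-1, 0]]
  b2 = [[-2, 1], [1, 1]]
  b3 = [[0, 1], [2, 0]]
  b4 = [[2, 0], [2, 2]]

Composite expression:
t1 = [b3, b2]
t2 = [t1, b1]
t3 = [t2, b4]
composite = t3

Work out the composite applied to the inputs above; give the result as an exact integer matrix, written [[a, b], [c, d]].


[b3, b2] = [[-1, 3], [-6, 1]]
[[b3, b2], b1] = [[-3, 3], [4, 3]]
[[[b3, b2], b1], b4] = [[6, 0], [12, -6]]

[[6, 0], [12, -6]]


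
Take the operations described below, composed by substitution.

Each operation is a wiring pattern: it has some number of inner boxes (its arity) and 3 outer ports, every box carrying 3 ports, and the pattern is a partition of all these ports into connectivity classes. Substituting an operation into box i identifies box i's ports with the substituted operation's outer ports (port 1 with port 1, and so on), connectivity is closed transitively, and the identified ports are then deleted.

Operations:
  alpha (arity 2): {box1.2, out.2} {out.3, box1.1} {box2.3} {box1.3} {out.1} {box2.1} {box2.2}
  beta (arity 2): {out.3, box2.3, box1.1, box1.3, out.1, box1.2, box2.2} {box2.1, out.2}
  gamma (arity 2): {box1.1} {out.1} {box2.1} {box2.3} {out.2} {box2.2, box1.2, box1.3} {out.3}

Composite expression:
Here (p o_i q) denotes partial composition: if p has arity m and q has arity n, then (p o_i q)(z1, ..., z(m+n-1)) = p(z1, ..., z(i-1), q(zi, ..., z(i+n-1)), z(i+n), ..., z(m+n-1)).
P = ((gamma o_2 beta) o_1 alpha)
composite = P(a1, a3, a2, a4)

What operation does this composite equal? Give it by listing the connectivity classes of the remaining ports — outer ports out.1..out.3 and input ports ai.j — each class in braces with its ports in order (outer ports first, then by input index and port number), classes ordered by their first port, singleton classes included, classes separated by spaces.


{out.1} {out.2} {out.3} {a1.1, a1.2, a4.1} {a1.3} {a2.1, a2.2, a2.3, a4.2, a4.3} {a3.1} {a3.2} {a3.3}

Two ports join when wires chain via gamma-identified ports.
stage alpha: inputs (a1, a3), connectivity {out.1} {out.2, a1.2} {out.3, a1.1} {a1.3} {a3.1} {a3.2} {a3.3}, out.j its boundary
stage beta: inputs (a2, a4), connectivity {out.1, out.3, a2.1, a2.2, a2.3, a4.2, a4.3} {out.2, a4.1}, out.j its boundary
stage gamma: inputs (a1, a3, a2, a4), connectivity {out.1} {out.2} {out.3} {a1.1, a1.2, a4.1} {a1.3} {a2.1, a2.2, a2.3, a4.2, a4.3} {a3.1} {a3.2} {a3.3}, out.j its boundary


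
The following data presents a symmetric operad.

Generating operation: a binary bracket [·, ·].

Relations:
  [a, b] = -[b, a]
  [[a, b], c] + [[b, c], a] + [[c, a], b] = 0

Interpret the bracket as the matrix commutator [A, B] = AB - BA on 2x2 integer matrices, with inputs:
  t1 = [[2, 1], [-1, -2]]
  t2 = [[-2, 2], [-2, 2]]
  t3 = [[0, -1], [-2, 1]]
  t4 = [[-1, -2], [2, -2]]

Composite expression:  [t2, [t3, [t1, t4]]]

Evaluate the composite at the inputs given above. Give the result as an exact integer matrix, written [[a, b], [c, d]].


[[0, 0], [0, 0]]

[t1, t4] = [[0, -9], [-9, 0]]
[t3, [t1, t4]] = [[-9, 9], [-9, 9]]
[t2, [t3, [t1, t4]]] = [[0, 0], [0, 0]]


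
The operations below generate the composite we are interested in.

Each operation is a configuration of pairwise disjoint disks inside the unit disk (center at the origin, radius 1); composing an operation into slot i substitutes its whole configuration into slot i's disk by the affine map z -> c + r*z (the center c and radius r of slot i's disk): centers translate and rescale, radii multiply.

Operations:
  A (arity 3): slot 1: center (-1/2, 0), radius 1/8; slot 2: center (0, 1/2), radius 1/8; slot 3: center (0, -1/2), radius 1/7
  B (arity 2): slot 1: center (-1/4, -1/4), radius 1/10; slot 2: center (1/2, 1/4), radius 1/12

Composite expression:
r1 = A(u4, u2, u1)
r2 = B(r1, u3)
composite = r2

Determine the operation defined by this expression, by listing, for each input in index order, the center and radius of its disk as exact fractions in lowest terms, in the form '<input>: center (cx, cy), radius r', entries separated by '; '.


u1: center (-1/4, -3/10), radius 1/70; u2: center (-1/4, -1/5), radius 1/80; u3: center (1/2, 1/4), radius 1/12; u4: center (-3/10, -1/4), radius 1/80

Each u-disk chains the slot maps above it in B; radii multiply.
input u4: composing its 2 substitution steps yields center (-3/10, -1/4), radius 1/80
input u2: composing its 2 substitution steps yields center (-1/4, -1/5), radius 1/80
input u1: composing its 2 substitution steps yields center (-1/4, -3/10), radius 1/70
input u3: composing its 1 substitution step yields center (1/2, 1/4), radius 1/12


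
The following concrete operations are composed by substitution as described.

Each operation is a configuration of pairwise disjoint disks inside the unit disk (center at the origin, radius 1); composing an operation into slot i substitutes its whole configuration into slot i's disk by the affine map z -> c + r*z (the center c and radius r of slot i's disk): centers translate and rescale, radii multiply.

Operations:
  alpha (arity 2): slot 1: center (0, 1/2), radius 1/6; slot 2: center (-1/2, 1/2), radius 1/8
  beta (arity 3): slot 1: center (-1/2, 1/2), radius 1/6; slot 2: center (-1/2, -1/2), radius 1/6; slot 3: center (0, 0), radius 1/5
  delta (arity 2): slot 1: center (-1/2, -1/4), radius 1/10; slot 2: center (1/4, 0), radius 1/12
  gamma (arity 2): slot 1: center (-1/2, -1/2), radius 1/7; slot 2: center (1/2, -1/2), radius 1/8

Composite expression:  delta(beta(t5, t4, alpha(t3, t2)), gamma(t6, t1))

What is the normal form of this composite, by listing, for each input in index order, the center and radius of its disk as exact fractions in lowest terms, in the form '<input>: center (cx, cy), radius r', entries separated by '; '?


t1: center (7/24, -1/24), radius 1/96; t2: center (-51/100, -6/25), radius 1/400; t3: center (-1/2, -6/25), radius 1/300; t4: center (-11/20, -3/10), radius 1/60; t5: center (-11/20, -1/5), radius 1/60; t6: center (5/24, -1/24), radius 1/84

Nesting under delta composes maps z -> c + r*z down each t-path.
tracing t5 down its 2-map path: center (-11/20, -1/5), radius 1/60
tracing t4 down its 2-map path: center (-11/20, -3/10), radius 1/60
tracing t3 down its 3-map path: center (-1/2, -6/25), radius 1/300
tracing t2 down its 3-map path: center (-51/100, -6/25), radius 1/400
tracing t6 down its 2-map path: center (5/24, -1/24), radius 1/84
tracing t1 down its 2-map path: center (7/24, -1/24), radius 1/96


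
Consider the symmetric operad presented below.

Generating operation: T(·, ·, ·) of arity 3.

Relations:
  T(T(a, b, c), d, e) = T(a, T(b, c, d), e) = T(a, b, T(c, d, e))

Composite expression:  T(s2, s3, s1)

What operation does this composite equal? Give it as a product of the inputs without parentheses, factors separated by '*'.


s2 * s3 * s1

Key point: T is associative — brackets drop, the s-order remains.
T(s2, s3, s1) reduces to s2 * s3 * s1


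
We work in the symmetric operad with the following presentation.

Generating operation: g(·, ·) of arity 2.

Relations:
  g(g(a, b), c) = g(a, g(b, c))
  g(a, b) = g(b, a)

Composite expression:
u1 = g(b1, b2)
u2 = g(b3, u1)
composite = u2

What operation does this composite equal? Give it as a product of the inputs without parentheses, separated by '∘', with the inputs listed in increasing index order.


b1 ∘ b2 ∘ b3

Key point: g commutes, so take the b-inputs in any fixed order.
g(b1, b2) linearizes to b1 ∘ b2
g(b3, g(b1, b2)) linearizes to b3 ∘ b1 ∘ b2
rearranged into index order: b1 ∘ b2 ∘ b3


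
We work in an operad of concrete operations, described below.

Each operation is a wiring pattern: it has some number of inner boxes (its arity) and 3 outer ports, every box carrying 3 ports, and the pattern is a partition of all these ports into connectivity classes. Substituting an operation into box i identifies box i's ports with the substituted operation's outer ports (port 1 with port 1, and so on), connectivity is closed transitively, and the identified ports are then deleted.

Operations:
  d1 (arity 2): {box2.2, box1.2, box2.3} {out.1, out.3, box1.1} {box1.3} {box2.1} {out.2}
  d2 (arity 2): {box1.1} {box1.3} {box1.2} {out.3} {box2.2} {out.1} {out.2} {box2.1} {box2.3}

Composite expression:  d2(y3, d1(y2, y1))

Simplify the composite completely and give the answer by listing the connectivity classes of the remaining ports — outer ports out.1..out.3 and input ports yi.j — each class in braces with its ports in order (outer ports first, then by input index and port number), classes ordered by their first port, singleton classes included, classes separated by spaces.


{out.1} {out.2} {out.3} {y1.1} {y1.2, y1.3, y2.2} {y2.1} {y2.3} {y3.1} {y3.2} {y3.3}

After gluing at d2, chains via deleted ports link the y-ports.
d1 over (y2, y1) gives {out.1, out.3, y2.1} {out.2} {y1.1} {y1.2, y1.3, y2.2} {y2.3}, out.j being that stage's outer ports
d2 over (y3, y2, y1) gives {out.1} {out.2} {out.3} {y1.1} {y1.2, y1.3, y2.2} {y2.1} {y2.3} {y3.1} {y3.2} {y3.3}, out.j being that stage's outer ports


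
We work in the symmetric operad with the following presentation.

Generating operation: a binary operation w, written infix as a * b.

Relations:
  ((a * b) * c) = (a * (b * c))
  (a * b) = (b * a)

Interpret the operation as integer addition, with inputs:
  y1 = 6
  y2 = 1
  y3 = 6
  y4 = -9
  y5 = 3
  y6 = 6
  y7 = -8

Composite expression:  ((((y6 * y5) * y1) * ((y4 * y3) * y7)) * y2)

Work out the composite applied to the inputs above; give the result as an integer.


5

(y6 * y5) = 9
((y6 * y5) * y1) = 15
(y4 * y3) = -3
((y4 * y3) * y7) = -11
(((y6 * y5) * y1) * ((y4 * y3) * y7)) = 4
((((y6 * y5) * y1) * ((y4 * y3) * y7)) * y2) = 5


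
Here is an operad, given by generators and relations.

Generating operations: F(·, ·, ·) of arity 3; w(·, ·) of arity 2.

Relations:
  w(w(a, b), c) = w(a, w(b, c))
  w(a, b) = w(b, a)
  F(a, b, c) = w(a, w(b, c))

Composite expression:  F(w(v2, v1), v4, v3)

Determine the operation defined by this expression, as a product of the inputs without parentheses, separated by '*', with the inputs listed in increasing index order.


With F associative and commutative, the v-input set is all that matters.
w(v2, v1) collapses to v2 * v1
F(w(v2, v1), v4, v3) collapses to v2 * v1 * v4 * v3
the factors in increasing index order: v1 * v2 * v3 * v4

v1 * v2 * v3 * v4


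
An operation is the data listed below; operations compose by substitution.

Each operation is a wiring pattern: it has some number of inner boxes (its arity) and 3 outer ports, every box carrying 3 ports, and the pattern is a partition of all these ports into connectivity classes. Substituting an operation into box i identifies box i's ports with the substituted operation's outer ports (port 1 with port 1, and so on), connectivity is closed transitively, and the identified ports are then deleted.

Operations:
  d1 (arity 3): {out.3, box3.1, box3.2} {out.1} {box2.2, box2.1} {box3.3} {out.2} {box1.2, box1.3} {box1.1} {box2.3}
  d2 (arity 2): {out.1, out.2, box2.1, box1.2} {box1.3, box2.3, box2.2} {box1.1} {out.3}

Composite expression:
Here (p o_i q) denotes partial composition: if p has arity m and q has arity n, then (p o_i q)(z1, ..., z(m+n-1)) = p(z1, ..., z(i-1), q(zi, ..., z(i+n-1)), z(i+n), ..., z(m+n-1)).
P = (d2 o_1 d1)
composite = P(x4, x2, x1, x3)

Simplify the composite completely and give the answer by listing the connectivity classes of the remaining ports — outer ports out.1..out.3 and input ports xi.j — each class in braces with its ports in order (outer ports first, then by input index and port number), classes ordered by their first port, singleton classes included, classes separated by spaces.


Two ports join when wires chain via d2-identified ports.
d1 over (x4, x2, x1) gives {out.1} {out.2} {out.3, x1.1, x1.2} {x1.3} {x2.1, x2.2} {x2.3} {x4.1} {x4.2, x4.3}, out.j being that stage's outer ports
d2 over (x4, x2, x1, x3) gives {out.1, out.2, x3.1} {out.3} {x1.1, x1.2, x3.2, x3.3} {x1.3} {x2.1, x2.2} {x2.3} {x4.1} {x4.2, x4.3}, out.j being that stage's outer ports

{out.1, out.2, x3.1} {out.3} {x1.1, x1.2, x3.2, x3.3} {x1.3} {x2.1, x2.2} {x2.3} {x4.1} {x4.2, x4.3}


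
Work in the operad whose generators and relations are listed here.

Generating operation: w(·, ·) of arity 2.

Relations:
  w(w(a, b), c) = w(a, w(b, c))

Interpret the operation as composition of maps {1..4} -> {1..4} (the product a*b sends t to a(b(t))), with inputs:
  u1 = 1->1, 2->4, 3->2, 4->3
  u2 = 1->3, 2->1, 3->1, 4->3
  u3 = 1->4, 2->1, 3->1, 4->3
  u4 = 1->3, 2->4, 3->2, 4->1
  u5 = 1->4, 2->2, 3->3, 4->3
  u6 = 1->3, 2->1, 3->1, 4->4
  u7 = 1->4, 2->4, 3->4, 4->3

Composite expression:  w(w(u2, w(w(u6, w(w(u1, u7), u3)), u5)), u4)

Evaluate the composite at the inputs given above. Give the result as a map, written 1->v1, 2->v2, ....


1->3, 2->3, 3->3, 4->3


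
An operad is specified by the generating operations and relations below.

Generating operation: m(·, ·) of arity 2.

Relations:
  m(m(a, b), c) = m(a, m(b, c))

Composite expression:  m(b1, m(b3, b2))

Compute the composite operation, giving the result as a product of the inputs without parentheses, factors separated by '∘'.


b1 ∘ b3 ∘ b2

The m-tree's shape is irrelevant; the b-reading-order decides.
m(b3, b2) flattens to b3 ∘ b2
m(b1, m(b3, b2)) flattens to b1 ∘ b3 ∘ b2


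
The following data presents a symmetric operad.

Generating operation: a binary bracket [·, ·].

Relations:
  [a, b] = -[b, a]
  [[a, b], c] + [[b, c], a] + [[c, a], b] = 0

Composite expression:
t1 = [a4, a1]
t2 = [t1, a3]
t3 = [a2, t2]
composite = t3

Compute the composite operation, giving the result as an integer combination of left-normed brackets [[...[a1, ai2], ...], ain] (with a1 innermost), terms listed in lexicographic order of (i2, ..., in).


[[[a1, a4], a3], a2]

Skip Jacobi rewriting: expand, keep a1-initial words, read off terms.
Composite bracket: [a2, [[a4, a1], a3]]
Full expansion: 8 signed words from ab - ba (2^3 = 8).
Collect the words opening with a1:
  the word a1a4a3a2 carries sign +1 and contributes +[[[a1, a4], a3], a2]


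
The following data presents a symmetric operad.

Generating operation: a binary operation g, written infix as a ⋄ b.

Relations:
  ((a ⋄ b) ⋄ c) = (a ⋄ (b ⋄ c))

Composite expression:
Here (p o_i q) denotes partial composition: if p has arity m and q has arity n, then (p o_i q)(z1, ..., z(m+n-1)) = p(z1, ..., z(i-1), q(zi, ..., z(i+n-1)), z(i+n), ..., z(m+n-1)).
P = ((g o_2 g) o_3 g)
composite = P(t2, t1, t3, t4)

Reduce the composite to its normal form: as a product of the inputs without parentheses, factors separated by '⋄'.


t2 ⋄ t1 ⋄ t3 ⋄ t4

Every regrouping of g is equal, so read the t-inputs in written order.
(t3 ⋄ t4) reduces to t3 ⋄ t4
(t1 ⋄ (t3 ⋄ t4)) reduces to t1 ⋄ t3 ⋄ t4
(t2 ⋄ (t1 ⋄ (t3 ⋄ t4))) reduces to t2 ⋄ t1 ⋄ t3 ⋄ t4
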